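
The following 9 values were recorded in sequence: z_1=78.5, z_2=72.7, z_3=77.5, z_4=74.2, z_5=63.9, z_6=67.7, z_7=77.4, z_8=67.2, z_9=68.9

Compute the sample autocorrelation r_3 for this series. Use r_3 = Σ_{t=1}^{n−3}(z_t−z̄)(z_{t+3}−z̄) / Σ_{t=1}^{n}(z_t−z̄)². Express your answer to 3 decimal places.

Mean z̄ = (78.5 + 72.7 + 77.5 + 74.2 + 63.9 + 67.7 + 77.4 + 67.2 + 68.9)/9 = 72.0000
Σ(z_t−z̄)(z_{t+3}−z̄) = (14.3000) + (-5.6700) + (-23.6500) + (11.8800) + (38.8800) + (13.3300) = 49.0700
Denominator Σ(z_t−z̄)² = 223.7400
r_3 = 49.0700 / 223.7400 = 0.219

0.219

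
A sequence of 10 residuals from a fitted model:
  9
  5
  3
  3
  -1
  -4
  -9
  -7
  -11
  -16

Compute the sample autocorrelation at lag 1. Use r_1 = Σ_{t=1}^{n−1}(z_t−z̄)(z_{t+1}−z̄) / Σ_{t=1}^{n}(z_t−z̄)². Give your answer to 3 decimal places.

0.624

Mean z̄ = (9 + 5 + 3 + 3 − 1 − 4 − 9 − 7 − 11 − 16)/10 = -2.8000
Numerator Σ_{t=1}^{9}(z_t−z̄)(z_{t+1}−z̄) = 355.3600
Denominator Σ(z_t−z̄)² = 569.6000
r_1 = 355.3600 / 569.6000 = 0.624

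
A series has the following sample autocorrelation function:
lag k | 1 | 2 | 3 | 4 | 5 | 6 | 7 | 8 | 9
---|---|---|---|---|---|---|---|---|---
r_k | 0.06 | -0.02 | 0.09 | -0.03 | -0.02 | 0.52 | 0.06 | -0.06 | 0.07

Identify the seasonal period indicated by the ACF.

The largest autocorrelation is r_6 = 0.52; the remaining lags stay at or below 0.09.
The dominant spike at lag 6 indicates a seasonal period of 6.

6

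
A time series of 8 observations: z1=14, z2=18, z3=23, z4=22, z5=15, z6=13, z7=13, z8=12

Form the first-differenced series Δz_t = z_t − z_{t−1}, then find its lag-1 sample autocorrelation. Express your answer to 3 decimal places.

First differences Δz: 4, 5, -1, -7, -2, 0, -1
Mean of differences = -0.2857
Numerator Σ(Δz_t−Δz̄)(Δz_{t+1}−Δz̄) = 34.4898
Denominator Σ(Δz_t−Δz̄)² = 95.4286
r_1(Δz) = 34.4898 / 95.4286 = 0.361

0.361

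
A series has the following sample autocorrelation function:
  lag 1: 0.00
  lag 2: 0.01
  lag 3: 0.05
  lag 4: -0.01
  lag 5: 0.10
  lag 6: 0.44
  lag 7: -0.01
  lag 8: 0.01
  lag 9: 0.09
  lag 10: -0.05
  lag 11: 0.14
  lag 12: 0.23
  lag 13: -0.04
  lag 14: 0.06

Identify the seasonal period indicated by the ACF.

6

The largest autocorrelation is r_6 = 0.44, with a weaker echo at lag 12 (0.23); the remaining lags stay at or below 0.14.
The dominant spike at lag 6 indicates a seasonal period of 6.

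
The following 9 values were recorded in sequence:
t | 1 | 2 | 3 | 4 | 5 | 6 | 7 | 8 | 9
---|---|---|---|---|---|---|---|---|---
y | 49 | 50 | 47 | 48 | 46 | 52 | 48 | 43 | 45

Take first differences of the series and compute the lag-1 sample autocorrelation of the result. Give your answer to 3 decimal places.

-0.402

First differences Δy: 1, -3, 1, -2, 6, -4, -5, 2
Mean of differences = -0.5000
Numerator Σ(Δy_t−Δȳ)(Δy_{t+1}−Δȳ) = -37.7500
Denominator Σ(Δy_t−Δȳ)² = 94.0000
r_1(Δy) = -37.7500 / 94.0000 = -0.402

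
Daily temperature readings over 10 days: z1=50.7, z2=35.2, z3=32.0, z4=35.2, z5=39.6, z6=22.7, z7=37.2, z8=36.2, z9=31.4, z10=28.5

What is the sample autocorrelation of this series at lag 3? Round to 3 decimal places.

0.156

Mean z̄ = (50.7 + 35.2 + 32.0 + 35.2 + 39.6 + 22.7 + 37.2 + 36.2 + 31.4 + 28.5)/10 = 34.8700
Numerator Σ_{t=1}^{7}(z_t−z̄)(z_{t+3}−z̄) = 76.1603
Denominator Σ(z_t−z̄)² = 489.3410
r_3 = 76.1603 / 489.3410 = 0.156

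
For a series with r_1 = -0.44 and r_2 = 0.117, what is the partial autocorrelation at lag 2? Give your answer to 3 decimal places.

φ_{22} = (r_2 − r_1²) / (1 − r_1²)
r_1² = (-0.44)² = 0.1936
Numerator = 0.117 − 0.1936 = -0.0766; denominator = 1 − 0.1936 = 0.8064
φ_{22} = -0.0766 / 0.8064 = -0.095

-0.095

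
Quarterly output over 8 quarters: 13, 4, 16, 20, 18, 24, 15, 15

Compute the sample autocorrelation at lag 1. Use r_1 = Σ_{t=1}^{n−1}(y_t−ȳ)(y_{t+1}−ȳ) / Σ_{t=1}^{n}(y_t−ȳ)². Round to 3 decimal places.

Mean ȳ = (13 + 4 + 16 + 20 + 18 + 24 + 15 + 15)/8 = 15.6250
Deviations from mean: -2.6250, -11.6250, 0.3750, 4.3750, 2.3750, 8.3750, -0.6250, -0.6250
Σ(y_t−ȳ)(y_{t+1}−ȳ) = (30.5156) + (-4.3594) + (1.6406) + (10.3906) + (19.8906) + (-5.2344) + (0.3906) = 53.2344
Denominator Σ(y_t−ȳ)² = 237.8750
r_1 = 53.2344 / 237.8750 = 0.224

0.224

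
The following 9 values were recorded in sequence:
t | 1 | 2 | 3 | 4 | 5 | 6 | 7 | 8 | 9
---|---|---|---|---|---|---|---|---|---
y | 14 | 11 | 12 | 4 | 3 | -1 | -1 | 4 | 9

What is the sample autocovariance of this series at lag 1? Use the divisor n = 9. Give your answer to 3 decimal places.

Mean ȳ = (14 + 11 + 12 + 4 + 3 − 1 − 1 + 4 + 9)/9 = 6.1111
Σ_{t=1}^{8}(y_t−ȳ)(y_{t+1}−ȳ) = 143.0988
γ_1 = 143.0988 / 9 = 15.900

15.900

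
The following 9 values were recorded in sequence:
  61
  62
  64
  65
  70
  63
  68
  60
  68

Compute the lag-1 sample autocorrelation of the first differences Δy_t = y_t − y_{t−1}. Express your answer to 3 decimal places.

First differences Δy: 1, 2, 1, 5, -7, 5, -8, 8
Mean of differences = 0.8750
Numerator Σ(Δy_t−Δȳ)(Δy_{t+1}−Δȳ) = -164.0156
Denominator Σ(Δy_t−Δȳ)² = 226.8750
r_1(Δy) = -164.0156 / 226.8750 = -0.723

-0.723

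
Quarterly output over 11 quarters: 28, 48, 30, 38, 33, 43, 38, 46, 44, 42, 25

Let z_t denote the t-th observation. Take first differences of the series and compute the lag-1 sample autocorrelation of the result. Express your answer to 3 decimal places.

-0.511

First differences Δz: 20, -18, 8, -5, 10, -5, 8, -2, -2, -17
Mean of differences = -0.3000
Numerator Σ(Δz_t−Δz̄)(Δz_{t+1}−Δz̄) = -663.8900
Denominator Σ(Δz_t−Δz̄)² = 1298.1000
r_1(Δz) = -663.8900 / 1298.1000 = -0.511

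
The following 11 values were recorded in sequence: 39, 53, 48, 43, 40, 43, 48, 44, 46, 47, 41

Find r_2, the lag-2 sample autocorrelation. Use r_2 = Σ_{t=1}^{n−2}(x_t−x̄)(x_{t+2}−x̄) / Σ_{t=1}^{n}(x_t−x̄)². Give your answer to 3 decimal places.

Mean x̄ = (39 + 53 + 48 + 43 + 40 + 43 + 48 + 44 + 46 + 47 + 41)/11 = 44.7273
Numerator Σ_{t=1}^{9}(x_t−x̄)(x_{t+2}−x̄) = -61.9669
Denominator Σ(x_t−x̄)² = 172.1818
r_2 = -61.9669 / 172.1818 = -0.360

-0.360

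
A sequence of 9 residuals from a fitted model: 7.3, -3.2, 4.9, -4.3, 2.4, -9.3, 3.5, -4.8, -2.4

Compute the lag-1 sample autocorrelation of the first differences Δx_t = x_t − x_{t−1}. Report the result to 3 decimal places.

First differences Δx: -10.5, 8.1, -9.2, 6.7, -11.7, 12.8, -8.3, 2.4
Mean of differences = -1.2125
Numerator Σ(Δx_t−Δx̄)(Δx_{t+1}−Δx̄) = -578.9302
Denominator Σ(Δx_t−Δx̄)² = 669.0088
r_1(Δx) = -578.9302 / 669.0088 = -0.865

-0.865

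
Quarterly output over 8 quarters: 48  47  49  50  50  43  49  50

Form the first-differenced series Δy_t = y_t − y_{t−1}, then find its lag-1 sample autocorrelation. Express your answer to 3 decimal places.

-0.401

First differences Δy: -1, 2, 1, 0, -7, 6, 1
Mean of differences = 0.2857
Numerator Σ(Δy_t−Δȳ)(Δy_{t+1}−Δȳ) = -36.6531
Denominator Σ(Δy_t−Δȳ)² = 91.4286
r_1(Δy) = -36.6531 / 91.4286 = -0.401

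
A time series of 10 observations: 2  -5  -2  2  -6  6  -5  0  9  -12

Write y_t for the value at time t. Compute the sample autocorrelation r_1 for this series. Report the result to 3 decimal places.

Mean ȳ = (2 − 5 − 2 + 2 − 6 + 6 − 5 + 0 + 9 − 12)/10 = -1.1000
Numerator Σ_{t=1}^{9}(y_t−ȳ)(y_{t+1}−ȳ) = -192.3100
Denominator Σ(y_t−ȳ)² = 346.9000
r_1 = -192.3100 / 346.9000 = -0.554

-0.554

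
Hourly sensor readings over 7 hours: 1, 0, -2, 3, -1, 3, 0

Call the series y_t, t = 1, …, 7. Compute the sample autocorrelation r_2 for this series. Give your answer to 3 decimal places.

Mean ȳ = (1 + 0 − 2 + 3 − 1 + 3 + 0)/7 = 0.5714
Deviations from mean: 0.4286, -0.5714, -2.5714, 2.4286, -1.5714, 2.4286, -0.5714
Σ(y_t−ȳ)(y_{t+2}−ȳ) = (-1.1020) + (-1.3878) + (4.0408) + (5.8980) + (0.8980) = 8.3469
Denominator Σ(y_t−ȳ)² = 21.7143
r_2 = 8.3469 / 21.7143 = 0.384

0.384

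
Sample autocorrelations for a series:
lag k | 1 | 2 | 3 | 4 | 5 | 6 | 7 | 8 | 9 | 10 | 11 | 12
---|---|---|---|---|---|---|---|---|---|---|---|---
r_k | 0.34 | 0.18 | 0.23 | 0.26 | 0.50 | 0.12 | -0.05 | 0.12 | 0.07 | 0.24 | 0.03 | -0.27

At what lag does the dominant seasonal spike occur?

5

The largest autocorrelation is r_5 = 0.50; the remaining lags stay at or below 0.34. The elevated value at lag 1 (0.34), dropping to 0.18 at lag 2, reflects decaying short-term dependence rather than seasonality.
The dominant spike at lag 5 indicates a seasonal period of 5.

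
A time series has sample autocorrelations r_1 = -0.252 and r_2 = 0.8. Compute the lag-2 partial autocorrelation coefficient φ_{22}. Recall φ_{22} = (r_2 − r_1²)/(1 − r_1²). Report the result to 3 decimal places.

0.786

φ_{22} = (r_2 − r_1²) / (1 − r_1²)
r_1² = (-0.252)² = 0.063504
Numerator = 0.8 − 0.0635 = 0.7365; denominator = 1 − 0.0635 = 0.9365
φ_{22} = 0.7365 / 0.9365 = 0.786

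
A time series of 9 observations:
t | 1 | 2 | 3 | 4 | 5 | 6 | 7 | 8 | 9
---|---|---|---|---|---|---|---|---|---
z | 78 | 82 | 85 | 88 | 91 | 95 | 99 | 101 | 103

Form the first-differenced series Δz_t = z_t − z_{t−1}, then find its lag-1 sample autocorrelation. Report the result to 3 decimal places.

0.176

First differences Δz: 4, 3, 3, 3, 4, 4, 2, 2
Mean of differences = 3.1250
Numerator Σ(Δz_t−Δz̄)(Δz_{t+1}−Δz̄) = 0.8594
Denominator Σ(Δz_t−Δz̄)² = 4.8750
r_1(Δz) = 0.8594 / 4.8750 = 0.176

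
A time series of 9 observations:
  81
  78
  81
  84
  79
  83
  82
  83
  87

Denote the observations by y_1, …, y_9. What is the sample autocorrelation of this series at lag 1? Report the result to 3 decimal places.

0.034

Mean ȳ = (81 + 78 + 81 + 84 + 79 + 83 + 82 + 83 + 87)/9 = 82.0000
Numerator Σ_{t=1}^{8}(y_t−ȳ)(y_{t+1}−ȳ) = 2.0000
Denominator Σ(y_t−ȳ)² = 58.0000
r_1 = 2.0000 / 58.0000 = 0.034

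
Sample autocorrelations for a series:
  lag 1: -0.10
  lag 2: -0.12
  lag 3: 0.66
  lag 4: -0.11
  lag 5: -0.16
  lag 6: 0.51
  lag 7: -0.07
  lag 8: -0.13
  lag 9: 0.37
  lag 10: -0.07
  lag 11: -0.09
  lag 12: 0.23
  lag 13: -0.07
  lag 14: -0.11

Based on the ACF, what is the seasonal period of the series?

3

The largest autocorrelation is r_3 = 0.66, with weaker echoes at lags 6 (0.51), 9 (0.37) and 12 (0.23); the remaining lags stay at or below -0.07.
The dominant spike at lag 3 indicates a seasonal period of 3.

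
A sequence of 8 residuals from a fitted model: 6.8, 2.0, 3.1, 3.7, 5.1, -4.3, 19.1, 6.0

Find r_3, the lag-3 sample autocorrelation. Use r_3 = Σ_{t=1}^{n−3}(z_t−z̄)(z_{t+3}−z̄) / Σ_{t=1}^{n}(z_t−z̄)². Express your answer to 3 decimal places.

-0.010

Mean z̄ = (6.8 + 2.0 + 3.1 + 3.7 + 5.1 − 4.3 + 19.1 + 6.0)/8 = 5.1875
Σ(z_t−z̄)(z_{t+3}−z̄) = (-2.3986) + (0.2789) + (19.8052) + (-20.6948) + (-0.0711) = -3.0805
Denominator Σ(z_t−z̄)² = 303.5688
r_3 = -3.0805 / 303.5688 = -0.010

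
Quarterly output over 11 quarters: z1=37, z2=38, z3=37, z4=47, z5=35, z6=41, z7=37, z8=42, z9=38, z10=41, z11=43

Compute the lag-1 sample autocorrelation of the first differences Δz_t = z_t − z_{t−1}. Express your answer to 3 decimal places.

First differences Δz: 1, -1, 10, -12, 6, -4, 5, -4, 3, 2
Mean of differences = 0.6000
Numerator Σ(Δz_t−Δz̄)(Δz_{t+1}−Δz̄) = -275.1600
Denominator Σ(Δz_t−Δz̄)² = 348.4000
r_1(Δz) = -275.1600 / 348.4000 = -0.790

-0.790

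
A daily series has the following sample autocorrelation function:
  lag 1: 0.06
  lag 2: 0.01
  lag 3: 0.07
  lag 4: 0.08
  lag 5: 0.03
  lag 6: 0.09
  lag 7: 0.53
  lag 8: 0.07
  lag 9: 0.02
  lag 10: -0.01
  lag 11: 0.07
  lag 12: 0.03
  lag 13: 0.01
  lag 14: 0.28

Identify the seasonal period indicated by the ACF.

The largest autocorrelation is r_7 = 0.53, with a weaker echo at lag 14 (0.28); the remaining lags stay at or below 0.09.
The dominant spike at lag 7 indicates a seasonal period of 7.

7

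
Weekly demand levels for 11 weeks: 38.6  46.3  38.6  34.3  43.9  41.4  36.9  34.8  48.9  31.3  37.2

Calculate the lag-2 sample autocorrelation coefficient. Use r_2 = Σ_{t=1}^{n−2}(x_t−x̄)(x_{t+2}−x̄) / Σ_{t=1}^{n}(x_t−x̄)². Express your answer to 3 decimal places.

Mean x̄ = (38.6 + 46.3 + 38.6 + 34.3 + 43.9 + 41.4 + 36.9 + 34.8 + 48.9 + 31.3 + 37.2)/11 = 39.2909
Numerator Σ_{t=1}^{9}(x_t−x̄)(x_{t+2}−x̄) = -75.8865
Denominator Σ(x_t−x̄)² = 287.1291
r_2 = -75.8865 / 287.1291 = -0.264

-0.264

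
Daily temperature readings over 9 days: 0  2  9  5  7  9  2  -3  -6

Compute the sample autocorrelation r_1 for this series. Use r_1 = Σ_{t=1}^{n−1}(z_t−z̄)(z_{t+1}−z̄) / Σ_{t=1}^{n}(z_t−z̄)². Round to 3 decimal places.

0.443

Mean z̄ = (0 + 2 + 9 + 5 + 7 + 9 + 2 − 3 − 6)/9 = 2.7778
Numerator Σ_{t=1}^{8}(z_t−z̄)(z_{t+1}−z̄) = 97.1728
Denominator Σ(z_t−z̄)² = 219.5556
r_1 = 97.1728 / 219.5556 = 0.443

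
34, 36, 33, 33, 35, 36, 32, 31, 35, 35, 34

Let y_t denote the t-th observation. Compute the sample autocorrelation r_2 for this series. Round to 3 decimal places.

Mean ȳ = (34 + 36 + 33 + 33 + 35 + 36 + 32 + 31 + 35 + 35 + 34)/11 = 34.0000
Numerator Σ_{t=1}^{9}(y_t−ȳ)(y_{t+2}−ȳ) = -18.0000
Denominator Σ(y_t−ȳ)² = 26.0000
r_2 = -18.0000 / 26.0000 = -0.692

-0.692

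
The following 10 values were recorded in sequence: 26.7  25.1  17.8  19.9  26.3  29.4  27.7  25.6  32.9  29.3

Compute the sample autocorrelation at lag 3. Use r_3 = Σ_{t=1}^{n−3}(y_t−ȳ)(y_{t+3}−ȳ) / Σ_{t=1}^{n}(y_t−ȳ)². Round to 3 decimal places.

Mean ȳ = (26.7 + 25.1 + 17.8 + 19.9 + 26.3 + 29.4 + 27.7 + 25.6 + 32.9 + 29.3)/10 = 26.0700
Numerator Σ_{t=1}^{7}(y_t−ȳ)(y_{t+3}−ȳ) = -13.8057
Denominator Σ(y_t−ȳ)² = 178.9010
r_3 = -13.8057 / 178.9010 = -0.077

-0.077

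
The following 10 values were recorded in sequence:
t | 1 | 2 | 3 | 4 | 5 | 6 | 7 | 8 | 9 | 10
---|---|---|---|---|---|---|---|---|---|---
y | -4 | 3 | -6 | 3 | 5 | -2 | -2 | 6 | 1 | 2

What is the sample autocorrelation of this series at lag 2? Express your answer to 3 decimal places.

-0.129

Mean ȳ = (-4 + 3 − 6 + 3 + 5 − 2 − 2 + 6 + 1 + 2)/10 = 0.6000
Numerator Σ_{t=1}^{8}(y_t−ȳ)(y_{t+2}−ȳ) = -18.1200
Denominator Σ(y_t−ȳ)² = 140.4000
r_2 = -18.1200 / 140.4000 = -0.129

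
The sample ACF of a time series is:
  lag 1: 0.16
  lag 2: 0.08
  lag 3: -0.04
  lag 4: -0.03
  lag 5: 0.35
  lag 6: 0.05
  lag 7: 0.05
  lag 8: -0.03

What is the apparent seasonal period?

5

The largest autocorrelation is r_5 = 0.35; the remaining lags stay at or below 0.16.
The dominant spike at lag 5 indicates a seasonal period of 5.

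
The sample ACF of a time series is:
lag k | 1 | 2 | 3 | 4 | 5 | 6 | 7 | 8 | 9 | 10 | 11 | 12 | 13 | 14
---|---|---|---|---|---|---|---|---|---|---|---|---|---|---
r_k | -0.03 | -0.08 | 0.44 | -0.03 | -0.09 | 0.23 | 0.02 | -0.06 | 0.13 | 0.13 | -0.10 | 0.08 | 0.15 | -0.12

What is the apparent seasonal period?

The largest autocorrelation is r_3 = 0.44, with a weaker echo at lag 6 (0.23); the remaining lags stay at or below 0.15.
The dominant spike at lag 3 indicates a seasonal period of 3.

3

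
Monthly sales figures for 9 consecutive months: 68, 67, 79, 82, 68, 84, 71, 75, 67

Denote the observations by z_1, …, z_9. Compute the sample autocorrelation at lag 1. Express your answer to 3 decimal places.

Mean z̄ = (68 + 67 + 79 + 82 + 68 + 84 + 71 + 75 + 67)/9 = 73.4444
Numerator Σ_{t=1}^{8}(z_t−z̄)(z_{t+1}−z̄) = -96.8642
Denominator Σ(z_t−z̄)² = 366.2222
r_1 = -96.8642 / 366.2222 = -0.264

-0.264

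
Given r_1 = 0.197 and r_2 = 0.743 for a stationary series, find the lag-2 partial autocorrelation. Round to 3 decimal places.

φ_{22} = (r_2 − r_1²) / (1 − r_1²)
r_1² = (0.197)² = 0.038809
Numerator = 0.743 − 0.0388 = 0.7042; denominator = 1 − 0.0388 = 0.9612
φ_{22} = 0.7042 / 0.9612 = 0.733

0.733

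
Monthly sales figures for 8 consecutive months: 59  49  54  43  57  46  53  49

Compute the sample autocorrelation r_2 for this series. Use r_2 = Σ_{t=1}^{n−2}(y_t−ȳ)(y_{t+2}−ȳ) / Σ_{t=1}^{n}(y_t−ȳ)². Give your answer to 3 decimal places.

0.577

Mean ȳ = (59 + 49 + 54 + 43 + 57 + 46 + 53 + 49)/8 = 51.2500
Deviations from mean: 7.7500, -2.2500, 2.7500, -8.2500, 5.7500, -5.2500, 1.7500, -2.2500
Σ(y_t−ȳ)(y_{t+2}−ȳ) = (21.3125) + (18.5625) + (15.8125) + (43.3125) + (10.0625) + (11.8125) = 120.8750
Denominator Σ(y_t−ȳ)² = 209.5000
r_2 = 120.8750 / 209.5000 = 0.577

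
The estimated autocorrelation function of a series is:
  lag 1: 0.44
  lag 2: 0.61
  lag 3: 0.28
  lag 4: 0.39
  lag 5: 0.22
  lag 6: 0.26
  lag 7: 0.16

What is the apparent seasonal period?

The largest autocorrelation is r_2 = 0.61; the remaining lags stay at or below 0.44.
The dominant spike at lag 2 indicates a seasonal period of 2.

2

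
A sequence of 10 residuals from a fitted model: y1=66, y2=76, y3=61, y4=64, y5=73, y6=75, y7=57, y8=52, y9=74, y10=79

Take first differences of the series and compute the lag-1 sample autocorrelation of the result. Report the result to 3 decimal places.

-0.076

First differences Δy: 10, -15, 3, 9, 2, -18, -5, 22, 5
Mean of differences = 1.4444
Numerator Σ(Δy_t−Δȳ)(Δy_{t+1}−Δȳ) = -95.1975
Denominator Σ(Δy_t−Δȳ)² = 1258.2222
r_1(Δy) = -95.1975 / 1258.2222 = -0.076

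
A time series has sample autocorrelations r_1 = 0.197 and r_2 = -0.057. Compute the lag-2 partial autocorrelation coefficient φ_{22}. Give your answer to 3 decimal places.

φ_{22} = (r_2 − r_1²) / (1 − r_1²)
r_1² = (0.197)² = 0.038809
Numerator = -0.057 − 0.0388 = -0.0958; denominator = 1 − 0.0388 = 0.9612
φ_{22} = -0.0958 / 0.9612 = -0.100

-0.100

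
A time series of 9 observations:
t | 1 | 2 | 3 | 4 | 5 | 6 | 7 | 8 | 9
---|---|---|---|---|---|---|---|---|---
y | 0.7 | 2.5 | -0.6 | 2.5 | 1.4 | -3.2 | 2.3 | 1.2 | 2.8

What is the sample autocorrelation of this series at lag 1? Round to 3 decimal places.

Mean ȳ = (0.7 + 2.5 − 0.6 + 2.5 + 1.4 − 3.2 + 2.3 + 1.2 + 2.8)/9 = 1.0667
Numerator Σ_{t=1}^{8}(y_t−ȳ)(y_{t+1}−ȳ) = -11.1144
Denominator Σ(y_t−ȳ)² = 29.8800
r_1 = -11.1144 / 29.8800 = -0.372

-0.372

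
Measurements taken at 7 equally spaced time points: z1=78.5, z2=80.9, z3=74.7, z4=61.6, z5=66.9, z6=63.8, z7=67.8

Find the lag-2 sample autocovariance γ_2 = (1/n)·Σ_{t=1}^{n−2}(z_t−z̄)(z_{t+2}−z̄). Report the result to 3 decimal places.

Mean z̄ = (78.5 + 80.9 + 74.7 + 61.6 + 66.9 + 63.8 + 67.8)/7 = 70.6000
Deviations: 7.9000, 10.3000, 4.1000, -9.0000, -3.7000, -6.8000, -2.8000
Σ_{t=1}^{5}(z_t−z̄)(z_{t+2}−z̄) = -3.9200
γ_2 = -3.9200 / 7 = -0.560

-0.560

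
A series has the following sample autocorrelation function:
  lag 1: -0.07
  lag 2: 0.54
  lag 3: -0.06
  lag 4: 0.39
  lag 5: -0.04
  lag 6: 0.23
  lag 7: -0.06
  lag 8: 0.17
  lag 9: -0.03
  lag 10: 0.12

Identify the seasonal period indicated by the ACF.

The largest autocorrelation is r_2 = 0.54, with weaker echoes at lags 4 (0.39), 6 (0.23) and 8 (0.17); the remaining lags stay at or below 0.12.
The dominant spike at lag 2 indicates a seasonal period of 2.

2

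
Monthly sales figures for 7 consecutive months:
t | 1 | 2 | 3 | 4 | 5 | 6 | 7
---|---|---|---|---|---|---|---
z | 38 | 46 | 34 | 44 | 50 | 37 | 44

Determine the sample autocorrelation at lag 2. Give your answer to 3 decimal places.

Mean z̄ = (38 + 46 + 34 + 44 + 50 + 37 + 44)/7 = 41.8571
Σ(z_t−z̄)(z_{t+2}−z̄) = (30.3061) + (8.8776) + (-63.9796) + (-10.4082) + (17.4490) = -17.7551
Denominator Σ(z_t−z̄)² = 192.8571
r_2 = -17.7551 / 192.8571 = -0.092

-0.092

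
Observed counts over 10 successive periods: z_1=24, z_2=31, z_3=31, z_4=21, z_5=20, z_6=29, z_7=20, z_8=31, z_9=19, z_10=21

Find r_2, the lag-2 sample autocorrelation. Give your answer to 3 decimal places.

Mean z̄ = (24 + 31 + 31 + 21 + 20 + 29 + 20 + 31 + 19 + 21)/10 = 24.7000
Numerator Σ_{t=1}^{8}(z_t−z̄)(z_{t+2}−z̄) = -20.5800
Denominator Σ(z_t−z̄)² = 242.1000
r_2 = -20.5800 / 242.1000 = -0.085

-0.085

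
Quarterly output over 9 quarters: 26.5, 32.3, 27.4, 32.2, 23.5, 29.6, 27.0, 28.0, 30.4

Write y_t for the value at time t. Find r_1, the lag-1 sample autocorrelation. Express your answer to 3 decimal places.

-0.636

Mean ȳ = (26.5 + 32.3 + 27.4 + 32.2 + 23.5 + 29.6 + 27.0 + 28.0 + 30.4)/9 = 28.5444
Numerator Σ_{t=1}^{8}(y_t−ȳ)(y_{t+1}−ȳ) = -41.7242
Denominator Σ(y_t−ȳ)² = 65.6422
r_1 = -41.7242 / 65.6422 = -0.636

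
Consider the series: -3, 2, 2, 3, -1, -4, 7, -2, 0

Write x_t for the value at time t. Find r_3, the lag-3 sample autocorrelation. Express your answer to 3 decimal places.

Mean x̄ = (-3 + 2 + 2 + 3 − 1 − 4 + 7 − 2 + 0)/9 = 0.4444
Numerator Σ_{t=1}^{6}(x_t−x̄)(x_{t+3}−x̄) = 4.2963
Denominator Σ(x_t−x̄)² = 94.2222
r_3 = 4.2963 / 94.2222 = 0.046

0.046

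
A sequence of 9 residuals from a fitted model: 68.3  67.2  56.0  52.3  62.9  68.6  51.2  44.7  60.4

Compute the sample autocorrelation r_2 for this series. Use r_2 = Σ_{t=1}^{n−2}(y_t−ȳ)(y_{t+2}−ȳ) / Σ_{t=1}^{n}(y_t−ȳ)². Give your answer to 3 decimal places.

-0.579

Mean ȳ = (68.3 + 67.2 + 56.0 + 52.3 + 62.9 + 68.6 + 51.2 + 44.7 + 60.4)/9 = 59.0667
Σ(y_t−ȳ)(y_{t+2}−ȳ) = (-28.3156) + (-55.0356) + (-11.7556) + (-64.5089) + (-30.1556) + (-136.9622) + (-10.4889) = -337.2222
Denominator Σ(y_t−ȳ)² = 582.2400
r_2 = -337.2222 / 582.2400 = -0.579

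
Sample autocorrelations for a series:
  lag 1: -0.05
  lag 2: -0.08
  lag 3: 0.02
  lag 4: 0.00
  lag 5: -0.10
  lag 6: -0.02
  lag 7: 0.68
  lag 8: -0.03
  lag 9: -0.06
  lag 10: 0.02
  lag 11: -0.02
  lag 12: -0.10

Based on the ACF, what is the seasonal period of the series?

The largest autocorrelation is r_7 = 0.68; the remaining lags stay at or below 0.02.
The dominant spike at lag 7 indicates a seasonal period of 7.

7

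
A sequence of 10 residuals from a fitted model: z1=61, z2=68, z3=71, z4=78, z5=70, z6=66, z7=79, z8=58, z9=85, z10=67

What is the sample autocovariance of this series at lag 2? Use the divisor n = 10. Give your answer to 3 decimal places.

Mean z̄ = (61 + 68 + 71 + 78 + 70 + 66 + 79 + 58 + 85 + 67)/10 = 70.3000
Σ_{t=1}^{8}(z_t−z̄)(z_{t+2}−z̄) = 161.2200
γ_2 = 161.2200 / 10 = 16.122

16.122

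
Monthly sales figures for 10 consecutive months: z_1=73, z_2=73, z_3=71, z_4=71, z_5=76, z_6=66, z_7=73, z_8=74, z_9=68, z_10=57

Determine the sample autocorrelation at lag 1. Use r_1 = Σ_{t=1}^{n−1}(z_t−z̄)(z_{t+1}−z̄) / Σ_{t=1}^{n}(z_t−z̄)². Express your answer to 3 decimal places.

Mean z̄ = (73 + 73 + 71 + 71 + 76 + 66 + 73 + 74 + 68 + 57)/10 = 70.2000
Numerator Σ_{t=1}^{9}(z_t−z̄)(z_{t+1}−z̄) = 10.5600
Denominator Σ(z_t−z̄)² = 269.6000
r_1 = 10.5600 / 269.6000 = 0.039

0.039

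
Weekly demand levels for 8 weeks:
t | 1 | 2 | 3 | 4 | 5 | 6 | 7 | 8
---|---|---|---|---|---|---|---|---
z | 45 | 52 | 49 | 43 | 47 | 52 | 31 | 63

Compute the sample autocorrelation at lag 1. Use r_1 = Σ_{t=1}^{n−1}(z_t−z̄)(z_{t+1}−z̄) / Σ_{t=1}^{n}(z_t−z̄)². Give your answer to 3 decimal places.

Mean z̄ = (45 + 52 + 49 + 43 + 47 + 52 + 31 + 63)/8 = 47.7500
Deviations from mean: -2.7500, 4.2500, 1.2500, -4.7500, -0.7500, 4.2500, -16.7500, 15.2500
Σ(z_t−z̄)(z_{t+1}−z̄) = (-11.6875) + (5.3125) + (-5.9375) + (3.5625) + (-3.1875) + (-71.1875) + (-255.4375) = -338.5625
Denominator Σ(z_t−z̄)² = 581.5000
r_1 = -338.5625 / 581.5000 = -0.582

-0.582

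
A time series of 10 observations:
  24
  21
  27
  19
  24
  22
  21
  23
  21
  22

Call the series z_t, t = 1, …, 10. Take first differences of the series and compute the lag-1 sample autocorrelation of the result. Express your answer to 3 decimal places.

-0.827

First differences Δz: -3, 6, -8, 5, -2, -1, 2, -2, 1
Mean of differences = -0.2222
Numerator Σ(Δz_t−Δz̄)(Δz_{t+1}−Δz̄) = -122.0494
Denominator Σ(Δz_t−Δz̄)² = 147.5556
r_1(Δz) = -122.0494 / 147.5556 = -0.827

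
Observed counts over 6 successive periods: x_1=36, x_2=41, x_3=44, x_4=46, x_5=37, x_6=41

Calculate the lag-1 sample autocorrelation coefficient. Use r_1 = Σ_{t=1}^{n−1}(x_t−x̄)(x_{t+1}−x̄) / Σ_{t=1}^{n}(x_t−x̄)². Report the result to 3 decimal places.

Mean x̄ = (36 + 41 + 44 + 46 + 37 + 41)/6 = 40.8333
Σ(x_t−x̄)(x_{t+1}−x̄) = (-0.8056) + (0.5278) + (16.3611) + (-19.8056) + (-0.6389) = -4.3611
Denominator Σ(x_t−x̄)² = 74.8333
r_1 = -4.3611 / 74.8333 = -0.058

-0.058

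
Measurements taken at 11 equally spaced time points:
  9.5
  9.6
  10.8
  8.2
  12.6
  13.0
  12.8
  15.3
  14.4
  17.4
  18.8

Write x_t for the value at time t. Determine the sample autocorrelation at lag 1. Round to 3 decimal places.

0.590

Mean x̄ = (9.5 + 9.6 + 10.8 + 8.2 + 12.6 + 13.0 + 12.8 + 15.3 + 14.4 + 17.4 + 18.8)/11 = 12.9455
Numerator Σ_{t=1}^{10}(x_t−x̄)(x_{t+1}−x̄) = 66.1388
Denominator Σ(x_t−x̄)² = 112.1073
r_1 = 66.1388 / 112.1073 = 0.590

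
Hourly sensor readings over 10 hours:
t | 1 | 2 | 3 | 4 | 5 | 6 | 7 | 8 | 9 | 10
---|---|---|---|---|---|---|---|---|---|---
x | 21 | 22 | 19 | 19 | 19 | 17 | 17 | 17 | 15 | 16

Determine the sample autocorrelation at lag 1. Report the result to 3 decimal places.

0.637

Mean x̄ = (21 + 22 + 19 + 19 + 19 + 17 + 17 + 17 + 15 + 16)/10 = 18.2000
Numerator Σ_{t=1}^{9}(x_t−x̄)(x_{t+1}−x̄) = 27.7600
Denominator Σ(x_t−x̄)² = 43.6000
r_1 = 27.7600 / 43.6000 = 0.637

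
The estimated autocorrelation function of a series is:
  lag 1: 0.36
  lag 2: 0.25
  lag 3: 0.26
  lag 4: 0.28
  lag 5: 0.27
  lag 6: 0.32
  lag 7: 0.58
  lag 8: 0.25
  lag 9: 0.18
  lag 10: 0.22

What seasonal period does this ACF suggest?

The largest autocorrelation is r_7 = 0.58; the remaining lags stay at or below 0.36. The elevated value at lag 1 (0.36), dropping to 0.25 at lag 2, reflects decaying short-term dependence rather than seasonality.
The dominant spike at lag 7 indicates a seasonal period of 7.

7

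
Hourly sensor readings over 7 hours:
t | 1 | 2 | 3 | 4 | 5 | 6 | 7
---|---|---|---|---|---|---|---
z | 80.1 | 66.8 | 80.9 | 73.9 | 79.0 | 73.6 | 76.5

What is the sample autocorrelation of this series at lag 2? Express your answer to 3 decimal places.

0.426

Mean z̄ = (80.1 + 66.8 + 80.9 + 73.9 + 79.0 + 73.6 + 76.5)/7 = 75.8286
Deviations from mean: 4.2714, -9.0286, 5.0714, -1.9286, 3.1714, -2.2286, 0.6714
Σ(z_t−z̄)(z_{t+2}−z̄) = (21.6622) + (17.4122) + (16.0837) + (4.2980) + (2.1294) = 61.5855
Denominator Σ(z_t−z̄)² = 144.6743
r_2 = 61.5855 / 144.6743 = 0.426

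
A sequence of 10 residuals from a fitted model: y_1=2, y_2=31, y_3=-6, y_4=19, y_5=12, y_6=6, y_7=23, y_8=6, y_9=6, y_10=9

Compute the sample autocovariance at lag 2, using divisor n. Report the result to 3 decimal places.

24.172

Mean ȳ = (2 + 31 − 6 + 19 + 12 + 6 + 23 + 6 + 6 + 9)/10 = 10.8000
Σ_{t=1}^{8}(y_t−ȳ)(y_{t+2}−ȳ) = 241.7200
γ_2 = 241.7200 / 10 = 24.172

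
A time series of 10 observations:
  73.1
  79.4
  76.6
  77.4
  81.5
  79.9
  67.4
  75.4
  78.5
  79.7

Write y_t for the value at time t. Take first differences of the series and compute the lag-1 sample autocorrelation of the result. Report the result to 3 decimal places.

First differences Δy: 6.3, -2.8, 0.8, 4.1, -1.6, -12.5, 8.0, 3.1, 1.2
Mean of differences = 0.7333
Numerator Σ(Δy_t−Δȳ)(Δy_{t+1}−Δȳ) = -74.5178
Denominator Σ(Δy_t−Δȳ)² = 294.0000
r_1(Δy) = -74.5178 / 294.0000 = -0.253

-0.253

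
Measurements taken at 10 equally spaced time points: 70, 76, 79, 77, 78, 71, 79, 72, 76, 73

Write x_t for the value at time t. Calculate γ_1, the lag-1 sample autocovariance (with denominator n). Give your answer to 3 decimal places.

-3.281

Mean x̄ = (70 + 76 + 79 + 77 + 78 + 71 + 79 + 72 + 76 + 73)/10 = 75.1000
Σ_{t=1}^{9}(x_t−x̄)(x_{t+1}−x̄) = -32.8100
γ_1 = -32.8100 / 10 = -3.281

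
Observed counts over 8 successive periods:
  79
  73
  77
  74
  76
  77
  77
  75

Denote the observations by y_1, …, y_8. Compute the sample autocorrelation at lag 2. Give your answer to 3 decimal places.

0.231

Mean ȳ = (79 + 73 + 77 + 74 + 76 + 77 + 77 + 75)/8 = 76.0000
Σ(y_t−ȳ)(y_{t+2}−ȳ) = (3.0000) + (6.0000) + (0.0000) + (-2.0000) + (0.0000) + (-1.0000) = 6.0000
Denominator Σ(y_t−ȳ)² = 26.0000
r_2 = 6.0000 / 26.0000 = 0.231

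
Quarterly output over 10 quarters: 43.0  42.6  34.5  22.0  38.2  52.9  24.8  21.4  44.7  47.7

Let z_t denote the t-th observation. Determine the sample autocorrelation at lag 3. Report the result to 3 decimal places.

0.031

Mean z̄ = (43.0 + 42.6 + 34.5 + 22.0 + 38.2 + 52.9 + 24.8 + 21.4 + 44.7 + 47.7)/10 = 37.1800
Σ(z_t−z̄)(z_{t+3}−z̄) = (-88.3476) + (5.5284) + (-42.1296) + (187.9284) + (-16.0956) + (118.2144) + (-130.2376) = 34.8608
Denominator Σ(z_t−z̄)² = 1118.5160
r_3 = 34.8608 / 1118.5160 = 0.031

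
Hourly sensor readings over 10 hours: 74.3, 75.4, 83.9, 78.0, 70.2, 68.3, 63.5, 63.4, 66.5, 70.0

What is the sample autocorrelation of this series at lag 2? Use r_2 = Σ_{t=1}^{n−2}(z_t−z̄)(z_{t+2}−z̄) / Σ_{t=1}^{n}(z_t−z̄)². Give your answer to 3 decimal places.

Mean z̄ = (74.3 + 75.4 + 83.9 + 78.0 + 70.2 + 68.3 + 63.5 + 63.4 + 66.5 + 70.0)/10 = 71.3500
Numerator Σ_{t=1}^{8}(z_t−z̄)(z_{t+2}−z̄) = 111.3200
Denominator Σ(z_t−z̄)² = 387.6250
r_2 = 111.3200 / 387.6250 = 0.287

0.287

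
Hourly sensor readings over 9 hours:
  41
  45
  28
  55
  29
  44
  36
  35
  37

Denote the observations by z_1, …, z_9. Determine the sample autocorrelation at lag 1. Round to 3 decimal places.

-0.762

Mean z̄ = (41 + 45 + 28 + 55 + 29 + 44 + 36 + 35 + 37)/9 = 38.8889
Numerator Σ_{t=1}^{8}(z_t−z̄)(z_{t+1}−z̄) = -435.1235
Denominator Σ(z_t−z̄)² = 570.8889
r_1 = -435.1235 / 570.8889 = -0.762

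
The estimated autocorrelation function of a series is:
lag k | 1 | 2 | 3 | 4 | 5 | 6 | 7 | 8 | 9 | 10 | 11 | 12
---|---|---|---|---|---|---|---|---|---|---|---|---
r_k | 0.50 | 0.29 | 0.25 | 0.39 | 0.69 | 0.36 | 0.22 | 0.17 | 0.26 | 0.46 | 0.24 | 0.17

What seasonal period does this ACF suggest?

The largest autocorrelation is r_5 = 0.69; the remaining lags stay at or below 0.50. The elevated value at lag 1 (0.50), dropping to 0.29 at lag 2, reflects decaying short-term dependence rather than seasonality.
The dominant spike at lag 5 indicates a seasonal period of 5.

5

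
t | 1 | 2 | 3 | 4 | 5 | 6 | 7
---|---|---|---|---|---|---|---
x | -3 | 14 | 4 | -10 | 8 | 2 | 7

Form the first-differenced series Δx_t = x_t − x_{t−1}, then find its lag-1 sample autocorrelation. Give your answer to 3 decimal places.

-0.422

First differences Δx: 17, -10, -14, 18, -6, 5
Mean of differences = 1.6667
Numerator Σ(Δx_t−Δx̄)(Δx_{t+1}−Δx̄) = -402.7778
Denominator Σ(Δx_t−Δx̄)² = 953.3333
r_1(Δx) = -402.7778 / 953.3333 = -0.422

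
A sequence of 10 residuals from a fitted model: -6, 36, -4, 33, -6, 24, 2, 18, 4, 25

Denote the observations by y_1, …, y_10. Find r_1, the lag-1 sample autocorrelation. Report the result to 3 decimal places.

-0.858

Mean ȳ = (-6 + 36 − 4 + 33 − 6 + 24 + 2 + 18 + 4 + 25)/10 = 12.6000
Numerator Σ_{t=1}^{9}(y_t−ȳ)(y_{t+1}−ȳ) = -2084.9600
Denominator Σ(y_t−ȳ)² = 2430.4000
r_1 = -2084.9600 / 2430.4000 = -0.858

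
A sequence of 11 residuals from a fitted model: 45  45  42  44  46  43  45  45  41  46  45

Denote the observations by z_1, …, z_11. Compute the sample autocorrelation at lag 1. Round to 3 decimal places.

-0.395

Mean z̄ = (45 + 45 + 42 + 44 + 46 + 43 + 45 + 45 + 41 + 46 + 45)/11 = 44.2727
Numerator Σ_{t=1}^{10}(z_t−z̄)(z_{t+1}−z̄) = -10.3471
Denominator Σ(z_t−z̄)² = 26.1818
r_1 = -10.3471 / 26.1818 = -0.395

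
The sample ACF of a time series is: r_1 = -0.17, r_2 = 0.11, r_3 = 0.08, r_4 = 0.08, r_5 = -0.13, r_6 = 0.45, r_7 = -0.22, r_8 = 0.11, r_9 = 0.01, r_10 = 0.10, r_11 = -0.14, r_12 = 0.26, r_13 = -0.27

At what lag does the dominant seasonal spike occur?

6

The largest autocorrelation is r_6 = 0.45, with a weaker echo at lag 12 (0.26); the remaining lags stay at or below 0.11.
The dominant spike at lag 6 indicates a seasonal period of 6.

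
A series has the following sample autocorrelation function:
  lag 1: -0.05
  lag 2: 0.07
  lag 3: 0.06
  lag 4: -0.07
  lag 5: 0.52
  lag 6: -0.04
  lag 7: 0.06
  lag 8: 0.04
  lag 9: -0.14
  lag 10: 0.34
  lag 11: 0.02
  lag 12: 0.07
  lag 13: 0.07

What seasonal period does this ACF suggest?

The largest autocorrelation is r_5 = 0.52, with a weaker echo at lag 10 (0.34); the remaining lags stay at or below 0.07.
The dominant spike at lag 5 indicates a seasonal period of 5.

5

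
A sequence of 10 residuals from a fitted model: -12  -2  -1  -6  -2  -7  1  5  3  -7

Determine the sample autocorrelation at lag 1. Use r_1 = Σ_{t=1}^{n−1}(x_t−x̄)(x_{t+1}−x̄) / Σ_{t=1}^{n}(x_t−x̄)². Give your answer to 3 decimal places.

0.070

Mean x̄ = (-12 − 2 − 1 − 6 − 2 − 7 + 1 + 5 + 3 − 7)/10 = -2.8000
Numerator Σ_{t=1}^{9}(x_t−x̄)(x_{t+1}−x̄) = 16.9600
Denominator Σ(x_t−x̄)² = 243.6000
r_1 = 16.9600 / 243.6000 = 0.070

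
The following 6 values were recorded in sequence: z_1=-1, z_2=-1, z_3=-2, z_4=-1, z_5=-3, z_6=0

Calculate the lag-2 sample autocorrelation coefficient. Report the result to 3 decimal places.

Mean z̄ = (-1 − 1 − 2 − 1 − 3 + 0)/6 = -1.3333
Deviations from mean: 0.3333, 0.3333, -0.6667, 0.3333, -1.6667, 1.3333
Σ(z_t−z̄)(z_{t+2}−z̄) = (-0.2222) + (0.1111) + (1.1111) + (0.4444) = 1.4444
Denominator Σ(z_t−z̄)² = 5.3333
r_2 = 1.4444 / 5.3333 = 0.271

0.271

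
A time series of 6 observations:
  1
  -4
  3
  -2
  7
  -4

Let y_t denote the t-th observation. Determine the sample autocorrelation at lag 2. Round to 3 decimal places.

0.419

Mean ȳ = (1 − 4 + 3 − 2 + 7 − 4)/6 = 0.1667
Σ(y_t−ȳ)(y_{t+2}−ȳ) = (2.3611) + (9.0278) + (19.3611) + (9.0278) = 39.7778
Denominator Σ(y_t−ȳ)² = 94.8333
r_2 = 39.7778 / 94.8333 = 0.419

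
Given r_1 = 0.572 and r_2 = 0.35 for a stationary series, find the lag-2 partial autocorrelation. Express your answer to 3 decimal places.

0.034

φ_{22} = (r_2 − r_1²) / (1 − r_1²)
r_1² = (0.572)² = 0.327184
Numerator = 0.35 − 0.3272 = 0.0228; denominator = 1 − 0.3272 = 0.6728
φ_{22} = 0.0228 / 0.6728 = 0.034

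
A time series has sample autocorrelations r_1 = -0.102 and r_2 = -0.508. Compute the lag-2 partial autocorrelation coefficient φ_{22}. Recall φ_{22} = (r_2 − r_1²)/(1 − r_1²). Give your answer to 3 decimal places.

-0.524

φ_{22} = (r_2 − r_1²) / (1 − r_1²)
r_1² = (-0.102)² = 0.010404
Numerator = -0.508 − 0.0104 = -0.5184; denominator = 1 − 0.0104 = 0.9896
φ_{22} = -0.5184 / 0.9896 = -0.524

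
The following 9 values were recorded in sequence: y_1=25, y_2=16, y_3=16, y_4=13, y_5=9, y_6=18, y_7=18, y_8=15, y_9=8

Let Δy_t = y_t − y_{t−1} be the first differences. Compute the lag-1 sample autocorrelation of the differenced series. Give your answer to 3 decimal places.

First differences Δy: -9, 0, -3, -4, 9, 0, -3, -7
Mean of differences = -2.1250
Numerator Σ(Δy_t−Δȳ)(Δy_{t+1}−Δȳ) = -9.6406
Denominator Σ(Δy_t−Δȳ)² = 208.8750
r_1(Δy) = -9.6406 / 208.8750 = -0.046

-0.046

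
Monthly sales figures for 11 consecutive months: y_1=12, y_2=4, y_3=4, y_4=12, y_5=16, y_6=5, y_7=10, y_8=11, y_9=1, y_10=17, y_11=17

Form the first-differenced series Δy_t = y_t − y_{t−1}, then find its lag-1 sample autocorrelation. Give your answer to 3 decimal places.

-0.370

First differences Δy: -8, 0, 8, 4, -11, 5, 1, -10, 16, 0
Mean of differences = 0.5000
Numerator Σ(Δy_t−Δȳ)(Δy_{t+1}−Δȳ) = -238.7500
Denominator Σ(Δy_t−Δȳ)² = 644.5000
r_1(Δy) = -238.7500 / 644.5000 = -0.370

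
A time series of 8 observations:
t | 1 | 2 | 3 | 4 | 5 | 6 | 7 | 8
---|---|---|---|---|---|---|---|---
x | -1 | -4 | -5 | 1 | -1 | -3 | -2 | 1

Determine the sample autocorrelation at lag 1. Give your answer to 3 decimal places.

-0.076

Mean x̄ = (-1 − 4 − 5 + 1 − 1 − 3 − 2 + 1)/8 = -1.7500
Deviations from mean: 0.7500, -2.2500, -3.2500, 2.7500, 0.7500, -1.2500, -0.2500, 2.7500
Numerator Σ_{t=1}^{7}(x_t−x̄)(x_{t+1}−x̄) = -2.5625
Denominator Σ(x_t−x̄)² = 33.5000
r_1 = -2.5625 / 33.5000 = -0.076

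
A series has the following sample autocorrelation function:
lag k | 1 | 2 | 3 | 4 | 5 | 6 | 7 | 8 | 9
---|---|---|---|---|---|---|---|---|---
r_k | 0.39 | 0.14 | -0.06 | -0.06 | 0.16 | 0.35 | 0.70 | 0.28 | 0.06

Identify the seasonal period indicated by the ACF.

The largest autocorrelation is r_7 = 0.70; the remaining lags stay at or below 0.39. The elevated value at lag 1 (0.39), dropping to 0.14 at lag 2, reflects decaying short-term dependence rather than seasonality.
The dominant spike at lag 7 indicates a seasonal period of 7.

7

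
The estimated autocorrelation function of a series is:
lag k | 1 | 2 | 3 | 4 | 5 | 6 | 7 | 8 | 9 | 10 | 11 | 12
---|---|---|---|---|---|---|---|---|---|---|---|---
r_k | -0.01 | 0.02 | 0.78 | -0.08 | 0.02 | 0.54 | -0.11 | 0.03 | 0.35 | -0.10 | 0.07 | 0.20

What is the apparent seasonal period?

The largest autocorrelation is r_3 = 0.78, with weaker echoes at lags 6 (0.54), 9 (0.35) and 12 (0.20); the remaining lags stay at or below 0.07.
The dominant spike at lag 3 indicates a seasonal period of 3.

3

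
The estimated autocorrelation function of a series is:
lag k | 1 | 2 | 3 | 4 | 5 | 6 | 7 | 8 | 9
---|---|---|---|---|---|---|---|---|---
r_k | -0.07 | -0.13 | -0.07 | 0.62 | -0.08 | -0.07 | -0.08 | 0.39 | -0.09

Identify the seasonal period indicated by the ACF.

4

The largest autocorrelation is r_4 = 0.62, with a weaker echo at lag 8 (0.39); the remaining lags stay at or below -0.07.
The dominant spike at lag 4 indicates a seasonal period of 4.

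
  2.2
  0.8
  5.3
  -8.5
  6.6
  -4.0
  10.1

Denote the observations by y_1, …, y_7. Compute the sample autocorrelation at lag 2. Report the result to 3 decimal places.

0.523

Mean ȳ = (2.2 + 0.8 + 5.3 − 8.5 + 6.6 − 4.0 + 10.1)/7 = 1.7857
Σ(y_t−ȳ)(y_{t+2}−ȳ) = (1.4559) + (10.1388) + (16.9188) + (59.5102) + (40.0273) = 128.0510
Denominator Σ(y_t−ȳ)² = 245.0686
r_2 = 128.0510 / 245.0686 = 0.523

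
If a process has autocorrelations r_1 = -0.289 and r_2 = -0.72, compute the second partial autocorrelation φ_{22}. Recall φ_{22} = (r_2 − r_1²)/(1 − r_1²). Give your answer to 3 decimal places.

-0.877

φ_{22} = (r_2 − r_1²) / (1 − r_1²)
r_1² = (-0.289)² = 0.083521
Numerator = -0.72 − 0.0835 = -0.8035; denominator = 1 − 0.0835 = 0.9165
φ_{22} = -0.8035 / 0.9165 = -0.877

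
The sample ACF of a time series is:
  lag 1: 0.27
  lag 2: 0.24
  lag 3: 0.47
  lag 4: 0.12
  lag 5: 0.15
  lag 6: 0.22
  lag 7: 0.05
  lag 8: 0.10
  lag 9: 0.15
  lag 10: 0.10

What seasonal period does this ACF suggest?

The largest autocorrelation is r_3 = 0.47; the remaining lags stay at or below 0.27. The elevated value at lag 1 (0.27), dropping to 0.24 at lag 2, reflects decaying short-term dependence rather than seasonality.
The dominant spike at lag 3 indicates a seasonal period of 3.

3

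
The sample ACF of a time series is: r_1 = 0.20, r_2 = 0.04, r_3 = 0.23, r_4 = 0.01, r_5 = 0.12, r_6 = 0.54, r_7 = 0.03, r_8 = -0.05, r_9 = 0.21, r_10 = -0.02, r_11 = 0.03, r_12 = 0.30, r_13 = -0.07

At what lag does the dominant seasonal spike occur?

6

The largest autocorrelation is r_6 = 0.54, with a weaker echo at lag 12 (0.30); the remaining lags stay at or below 0.23. The elevated value at lag 1 (0.20), dropping to 0.04 at lag 2, reflects decaying short-term dependence rather than seasonality.
The dominant spike at lag 6 indicates a seasonal period of 6.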